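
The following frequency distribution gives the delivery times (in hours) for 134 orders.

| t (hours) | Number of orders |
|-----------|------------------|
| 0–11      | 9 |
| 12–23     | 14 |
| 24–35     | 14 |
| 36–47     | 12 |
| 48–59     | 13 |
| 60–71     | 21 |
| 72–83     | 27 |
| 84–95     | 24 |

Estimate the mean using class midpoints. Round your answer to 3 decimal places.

Midpoints: 5.5, 17.5, 29.5, 41.5, 53.5, 65.5, 77.5, 89.5
Σfm = 9×5.5 + 14×17.5 + 14×29.5 + 12×41.5 + 13×53.5 + 21×65.5 + 27×77.5 + 24×89.5 = 7517
n = Σf = 134
Mean = 7517 / 134 = 56.0970

56.097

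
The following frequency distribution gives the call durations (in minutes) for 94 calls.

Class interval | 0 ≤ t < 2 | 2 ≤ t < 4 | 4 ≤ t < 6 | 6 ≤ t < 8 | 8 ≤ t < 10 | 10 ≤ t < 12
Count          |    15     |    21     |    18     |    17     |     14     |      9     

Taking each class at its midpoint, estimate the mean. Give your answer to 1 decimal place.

Midpoints: 1, 3, 5, 7, 9, 11
Σfm = 15×1 + 21×3 + 18×5 + 17×7 + 14×9 + 9×11 = 512
n = Σf = 94
Mean = 512 / 94 = 5.4468

5.4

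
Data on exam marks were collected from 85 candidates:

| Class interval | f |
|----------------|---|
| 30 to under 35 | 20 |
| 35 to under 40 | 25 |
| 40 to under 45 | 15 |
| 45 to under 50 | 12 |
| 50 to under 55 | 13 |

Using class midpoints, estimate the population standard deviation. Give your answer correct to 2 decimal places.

6.87

Midpoints: 32.5, 37.5, 42.5, 47.5, 52.5
n = 85, Σfm = 3477.5, mean = 40.9118
Σfm² = 146281.25
Σf(m − x̄)² = Σfm² − (Σfm)²/n = 146281.25 − 3477.5²/85 = 4010.5882
Population variance = 4010.5882 / 85 = 47.1834
Standard deviation = √47.1834 = 6.8690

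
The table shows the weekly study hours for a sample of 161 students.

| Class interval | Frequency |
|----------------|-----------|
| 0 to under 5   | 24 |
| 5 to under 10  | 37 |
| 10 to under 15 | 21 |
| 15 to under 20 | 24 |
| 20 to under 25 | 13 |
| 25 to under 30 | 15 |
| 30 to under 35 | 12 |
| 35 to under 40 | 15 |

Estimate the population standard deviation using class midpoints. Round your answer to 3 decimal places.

Midpoints: 2.5, 7.5, 12.5, 17.5, 22.5, 27.5, 32.5, 37.5
n = 161, Σfm = 2677.5, mean = 16.6304
Σfm² = 64556.25
Σf(m − x̄)² = Σfm² − (Σfm)²/n = 64556.25 − 2677.5²/161 = 20028.2609
Population variance = 20028.2609 / 161 = 124.3991
Standard deviation = √124.3991 = 11.1534

11.153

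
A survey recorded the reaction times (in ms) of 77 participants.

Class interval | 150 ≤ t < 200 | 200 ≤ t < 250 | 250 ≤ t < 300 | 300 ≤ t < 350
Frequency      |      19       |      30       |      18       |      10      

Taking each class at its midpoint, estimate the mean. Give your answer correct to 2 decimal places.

Midpoints: 175, 225, 275, 325
Σfm = 19×175 + 30×225 + 18×275 + 10×325 = 18275
n = Σf = 77
Mean = 18275 / 77 = 237.3377

237.34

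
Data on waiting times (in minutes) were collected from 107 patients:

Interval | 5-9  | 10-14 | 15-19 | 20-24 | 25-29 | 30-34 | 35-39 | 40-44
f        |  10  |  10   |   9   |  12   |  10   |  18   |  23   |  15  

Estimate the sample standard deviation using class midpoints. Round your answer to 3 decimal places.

11.309

Midpoints: 7, 12, 17, 22, 27, 32, 37, 42
n = 107, Σfm = 2934, mean = 27.4206
Σfm² = 94008
Σf(m − x̄)² = Σfm² − (Σfm)²/n = 94008 − 2934²/107 = 13556.0748
Sample variance = 13556.0748 / 106 = 127.8875
Standard deviation = √127.8875 = 11.3087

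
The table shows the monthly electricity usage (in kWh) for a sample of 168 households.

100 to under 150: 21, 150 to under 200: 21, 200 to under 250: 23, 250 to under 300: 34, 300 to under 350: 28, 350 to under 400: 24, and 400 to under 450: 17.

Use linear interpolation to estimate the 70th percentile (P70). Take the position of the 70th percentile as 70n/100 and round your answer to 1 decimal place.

333.2

Cumulative frequencies: 21, 42, 65, 99, 127, 151, 168
n = 168; position = 70n/100 = 117.6.
This falls in the class 300 to under 350: L = 300, F = 99, f = 28, h = 50.
70th percentile ≈ 300 + ((117.6 − 99) / 28) × 50 = 333.2143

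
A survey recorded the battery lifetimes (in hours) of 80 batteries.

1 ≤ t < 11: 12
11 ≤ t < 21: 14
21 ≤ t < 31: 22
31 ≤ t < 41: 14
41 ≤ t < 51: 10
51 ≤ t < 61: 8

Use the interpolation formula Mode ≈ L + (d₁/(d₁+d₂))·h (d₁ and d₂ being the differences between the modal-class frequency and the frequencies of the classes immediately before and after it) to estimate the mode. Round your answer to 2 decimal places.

26.00

Modal class: 21 ≤ t < 31 (highest frequency 22).
d₁ = 22 − 14 = 8, d₂ = 22 − 14 = 8
Mode ≈ 21 + (8/(8+8)) × 10 = 21 + 5.0000 = 26.0000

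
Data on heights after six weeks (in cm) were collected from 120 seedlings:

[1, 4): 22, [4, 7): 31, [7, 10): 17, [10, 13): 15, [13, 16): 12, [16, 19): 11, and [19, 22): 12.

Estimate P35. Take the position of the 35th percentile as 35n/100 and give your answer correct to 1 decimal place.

5.9

Cumulative frequencies: 22, 53, 70, 85, 97, 108, 120
n = 120; position = 35n/100 = 42.
This falls in the class [4, 7): L = 4, F = 22, f = 31, h = 3.
35th percentile ≈ 4 + ((42 − 22) / 31) × 3 = 5.9355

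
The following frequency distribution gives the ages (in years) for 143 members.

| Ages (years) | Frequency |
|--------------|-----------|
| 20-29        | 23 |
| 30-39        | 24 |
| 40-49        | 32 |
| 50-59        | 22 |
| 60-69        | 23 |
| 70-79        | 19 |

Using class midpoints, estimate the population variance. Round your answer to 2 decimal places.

Midpoints: 24.5, 34.5, 44.5, 54.5, 64.5, 74.5
n = 143, Σfm = 6913.5, mean = 48.3462
Σfm² = 372225.75
Σf(m − x̄)² = Σfm² − (Σfm)²/n = 372225.75 − 6913.5²/143 = 37984.6154
Population variance = 37984.6154 / 143 = 265.6267

265.63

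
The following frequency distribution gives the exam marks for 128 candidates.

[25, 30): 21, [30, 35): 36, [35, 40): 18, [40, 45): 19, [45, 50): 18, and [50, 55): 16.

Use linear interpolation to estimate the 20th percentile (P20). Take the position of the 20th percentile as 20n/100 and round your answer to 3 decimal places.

30.639

Cumulative frequencies: 21, 57, 75, 94, 112, 128
n = 128; position = 20n/100 = 25.6.
This falls in the class [30, 35): L = 30, F = 21, f = 36, h = 5.
20th percentile ≈ 30 + ((25.6 − 21) / 36) × 5 = 30.6389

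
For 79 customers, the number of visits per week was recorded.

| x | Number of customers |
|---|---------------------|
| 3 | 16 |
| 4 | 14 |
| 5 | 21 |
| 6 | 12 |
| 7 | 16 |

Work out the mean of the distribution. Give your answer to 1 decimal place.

Values: 3, 4, 5, 6, 7
Σfx = 16×3 + 14×4 + 21×5 + 12×6 + 16×7 = 393
n = Σf = 79
Mean = 393 / 79 = 4.9747

5.0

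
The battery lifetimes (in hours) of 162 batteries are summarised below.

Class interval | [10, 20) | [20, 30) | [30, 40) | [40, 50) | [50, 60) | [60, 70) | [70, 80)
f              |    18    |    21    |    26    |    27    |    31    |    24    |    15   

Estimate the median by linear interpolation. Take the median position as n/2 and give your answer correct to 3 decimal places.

Cumulative frequencies: 18, 39, 65, 92, 123, 147, 162
n = 162; position = n/2 = 81.
This falls in the class [40, 50): L = 40, F = 65, f = 27, h = 10.
Median ≈ 40 + ((81 − 65) / 27) × 10 = 45.9259

45.926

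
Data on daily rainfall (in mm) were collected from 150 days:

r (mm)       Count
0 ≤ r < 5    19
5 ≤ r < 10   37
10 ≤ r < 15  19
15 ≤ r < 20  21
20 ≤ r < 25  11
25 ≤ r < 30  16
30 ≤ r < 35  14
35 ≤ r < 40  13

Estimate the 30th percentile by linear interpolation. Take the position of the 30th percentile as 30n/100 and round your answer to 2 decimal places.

8.51

Cumulative frequencies: 19, 56, 75, 96, 107, 123, 137, 150
n = 150; position = 30n/100 = 45.
This falls in the class 5 ≤ r < 10: L = 5, F = 19, f = 37, h = 5.
30th percentile ≈ 5 + ((45 − 19) / 37) × 5 = 8.5135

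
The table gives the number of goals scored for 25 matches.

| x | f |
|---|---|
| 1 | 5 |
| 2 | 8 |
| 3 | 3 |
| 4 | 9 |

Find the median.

Cumulative frequencies: 5, 13, 16, 25
n = 25, so the median is the value in position (n+1)/2 = 13.
Position 13 falls at value 2.

2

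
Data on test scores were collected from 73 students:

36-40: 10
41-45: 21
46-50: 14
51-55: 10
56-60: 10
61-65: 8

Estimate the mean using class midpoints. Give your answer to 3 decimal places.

Midpoints: 38, 43, 48, 53, 58, 63
Σfm = 10×38 + 21×43 + 14×48 + 10×53 + 10×58 + 8×63 = 3569
n = Σf = 73
Mean = 3569 / 73 = 48.8904

48.890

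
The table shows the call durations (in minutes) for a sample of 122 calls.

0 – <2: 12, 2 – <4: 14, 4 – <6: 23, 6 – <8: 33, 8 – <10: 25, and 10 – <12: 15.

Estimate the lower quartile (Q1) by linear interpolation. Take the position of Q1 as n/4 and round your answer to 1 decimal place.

Cumulative frequencies: 12, 26, 49, 82, 107, 122
n = 122; position = n/4 = 30.5.
This falls in the class 4 – <6: L = 4, F = 26, f = 23, h = 2.
Lower quartile ≈ 4 + ((30.5 − 26) / 23) × 2 = 4.3913

4.4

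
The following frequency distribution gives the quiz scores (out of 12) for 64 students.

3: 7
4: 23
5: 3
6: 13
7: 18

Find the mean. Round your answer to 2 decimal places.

5.19

Values: 3, 4, 5, 6, 7
Σfx = 7×3 + 23×4 + 3×5 + 13×6 + 18×7 = 332
n = Σf = 64
Mean = 332 / 64 = 5.1875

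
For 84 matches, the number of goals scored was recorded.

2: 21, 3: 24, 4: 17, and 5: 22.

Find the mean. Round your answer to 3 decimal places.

3.476

Values: 2, 3, 4, 5
Σfx = 21×2 + 24×3 + 17×4 + 22×5 = 292
n = Σf = 84
Mean = 292 / 84 = 3.4762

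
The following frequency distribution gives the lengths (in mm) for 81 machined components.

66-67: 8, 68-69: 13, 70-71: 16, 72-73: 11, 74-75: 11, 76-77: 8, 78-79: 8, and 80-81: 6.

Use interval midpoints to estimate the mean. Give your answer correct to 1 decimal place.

72.7

Midpoints: 66.5, 68.5, 70.5, 72.5, 74.5, 76.5, 78.5, 80.5
Σfm = 8×66.5 + 13×68.5 + 16×70.5 + 11×72.5 + 11×74.5 + 8×76.5 + 8×78.5 + 6×80.5 = 5890.5
n = Σf = 81
Mean = 5890.5 / 81 = 72.7222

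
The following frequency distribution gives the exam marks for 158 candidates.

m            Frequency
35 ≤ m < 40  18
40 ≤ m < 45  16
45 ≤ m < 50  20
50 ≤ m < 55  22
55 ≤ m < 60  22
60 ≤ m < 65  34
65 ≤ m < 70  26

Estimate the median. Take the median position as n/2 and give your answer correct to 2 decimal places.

Cumulative frequencies: 18, 34, 54, 76, 98, 132, 158
n = 158; position = n/2 = 79.
This falls in the class 55 ≤ m < 60: L = 55, F = 76, f = 22, h = 5.
Median ≈ 55 + ((79 − 76) / 22) × 5 = 55.6818

55.68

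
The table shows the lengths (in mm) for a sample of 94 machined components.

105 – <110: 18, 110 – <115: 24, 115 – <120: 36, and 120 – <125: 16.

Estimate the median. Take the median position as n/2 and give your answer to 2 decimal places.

115.69

Cumulative frequencies: 18, 42, 78, 94
n = 94; position = n/2 = 47.
This falls in the class 115 – <120: L = 115, F = 42, f = 36, h = 5.
Median ≈ 115 + ((47 − 42) / 36) × 5 = 115.6944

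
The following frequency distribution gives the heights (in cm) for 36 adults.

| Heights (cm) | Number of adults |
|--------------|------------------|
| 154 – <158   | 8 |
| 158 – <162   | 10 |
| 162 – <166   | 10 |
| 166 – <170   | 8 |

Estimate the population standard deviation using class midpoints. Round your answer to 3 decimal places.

4.269

Midpoints: 156, 160, 164, 168
n = 36, Σfm = 5832, mean = 162.0000
Σfm² = 945440
Σf(m − x̄)² = Σfm² − (Σfm)²/n = 945440 − 5832²/36 = 656.0000
Population variance = 656.0000 / 36 = 18.2222
Standard deviation = √18.2222 = 4.2687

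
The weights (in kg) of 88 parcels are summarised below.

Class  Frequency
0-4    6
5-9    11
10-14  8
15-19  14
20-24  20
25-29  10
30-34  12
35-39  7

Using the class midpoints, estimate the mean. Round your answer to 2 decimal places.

Midpoints: 2, 7, 12, 17, 22, 27, 32, 37
Σfm = 6×2 + 11×7 + 8×12 + 14×17 + 20×22 + 10×27 + 12×32 + 7×37 = 1776
n = Σf = 88
Mean = 1776 / 88 = 20.1818

20.18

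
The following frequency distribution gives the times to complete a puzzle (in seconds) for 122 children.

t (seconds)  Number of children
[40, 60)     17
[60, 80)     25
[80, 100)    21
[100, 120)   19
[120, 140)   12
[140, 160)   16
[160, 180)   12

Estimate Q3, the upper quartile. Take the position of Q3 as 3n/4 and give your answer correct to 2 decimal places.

135.83

Cumulative frequencies: 17, 42, 63, 82, 94, 110, 122
n = 122; position = 3n/4 = 91.5.
This falls in the class [120, 140): L = 120, F = 82, f = 12, h = 20.
Upper quartile ≈ 120 + ((91.5 − 82) / 12) × 20 = 135.8333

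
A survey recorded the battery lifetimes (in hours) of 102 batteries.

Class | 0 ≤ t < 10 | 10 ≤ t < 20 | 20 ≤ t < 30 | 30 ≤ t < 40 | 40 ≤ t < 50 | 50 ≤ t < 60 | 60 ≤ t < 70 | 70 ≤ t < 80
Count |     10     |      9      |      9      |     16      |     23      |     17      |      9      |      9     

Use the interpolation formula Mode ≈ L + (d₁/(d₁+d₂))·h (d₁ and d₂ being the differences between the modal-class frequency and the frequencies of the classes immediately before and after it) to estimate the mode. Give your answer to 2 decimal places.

Modal class: 40 ≤ t < 50 (highest frequency 23).
d₁ = 23 − 16 = 7, d₂ = 23 − 17 = 6
Mode ≈ 40 + (7/(7+6)) × 10 = 40 + 5.3846 = 45.3846

45.38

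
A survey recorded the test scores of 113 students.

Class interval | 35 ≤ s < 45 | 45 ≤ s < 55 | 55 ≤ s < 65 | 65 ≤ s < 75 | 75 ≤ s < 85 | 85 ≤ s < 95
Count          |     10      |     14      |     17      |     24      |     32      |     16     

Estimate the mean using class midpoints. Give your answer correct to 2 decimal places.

69.03

Midpoints: 40, 50, 60, 70, 80, 90
Σfm = 10×40 + 14×50 + 17×60 + 24×70 + 32×80 + 16×90 = 7800
n = Σf = 113
Mean = 7800 / 113 = 69.0265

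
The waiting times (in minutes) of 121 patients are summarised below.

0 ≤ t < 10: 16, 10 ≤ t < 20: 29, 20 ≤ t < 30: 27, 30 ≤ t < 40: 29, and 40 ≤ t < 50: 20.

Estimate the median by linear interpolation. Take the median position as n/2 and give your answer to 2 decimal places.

25.74

Cumulative frequencies: 16, 45, 72, 101, 121
n = 121; position = n/2 = 60.5.
This falls in the class 20 ≤ t < 30: L = 20, F = 45, f = 27, h = 10.
Median ≈ 20 + ((60.5 − 45) / 27) × 10 = 25.7407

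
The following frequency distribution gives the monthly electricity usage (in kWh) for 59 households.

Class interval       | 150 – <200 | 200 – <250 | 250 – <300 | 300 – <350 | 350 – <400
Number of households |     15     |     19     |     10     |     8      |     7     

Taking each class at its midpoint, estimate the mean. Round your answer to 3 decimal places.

Midpoints: 175, 225, 275, 325, 375
Σfm = 15×175 + 19×225 + 10×275 + 8×325 + 7×375 = 14875
n = Σf = 59
Mean = 14875 / 59 = 252.1186

252.119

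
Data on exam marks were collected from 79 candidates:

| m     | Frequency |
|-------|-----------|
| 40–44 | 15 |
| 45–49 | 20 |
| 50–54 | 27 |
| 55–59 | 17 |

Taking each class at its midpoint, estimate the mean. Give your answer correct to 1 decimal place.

49.9

Midpoints: 42, 47, 52, 57
Σfm = 15×42 + 20×47 + 27×52 + 17×57 = 3943
n = Σf = 79
Mean = 3943 / 79 = 49.9114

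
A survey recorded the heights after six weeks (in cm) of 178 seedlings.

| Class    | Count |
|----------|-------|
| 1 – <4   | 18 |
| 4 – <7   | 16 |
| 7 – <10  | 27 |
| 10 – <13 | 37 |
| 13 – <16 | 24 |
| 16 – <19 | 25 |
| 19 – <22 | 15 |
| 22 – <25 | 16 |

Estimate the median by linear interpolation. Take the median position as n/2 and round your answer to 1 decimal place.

Cumulative frequencies: 18, 34, 61, 98, 122, 147, 162, 178
n = 178; position = n/2 = 89.
This falls in the class 10 – <13: L = 10, F = 61, f = 37, h = 3.
Median ≈ 10 + ((89 − 61) / 37) × 3 = 12.2703

12.3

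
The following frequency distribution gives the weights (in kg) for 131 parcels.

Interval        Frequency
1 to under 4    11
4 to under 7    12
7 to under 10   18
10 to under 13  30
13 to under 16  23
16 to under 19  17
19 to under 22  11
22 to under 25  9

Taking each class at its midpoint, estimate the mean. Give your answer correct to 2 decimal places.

Midpoints: 2.5, 5.5, 8.5, 11.5, 14.5, 17.5, 20.5, 23.5
Σfm = 11×2.5 + 12×5.5 + 18×8.5 + 30×11.5 + 23×14.5 + 17×17.5 + 11×20.5 + 9×23.5 = 1659.5
n = Σf = 131
Mean = 1659.5 / 131 = 12.6679

12.67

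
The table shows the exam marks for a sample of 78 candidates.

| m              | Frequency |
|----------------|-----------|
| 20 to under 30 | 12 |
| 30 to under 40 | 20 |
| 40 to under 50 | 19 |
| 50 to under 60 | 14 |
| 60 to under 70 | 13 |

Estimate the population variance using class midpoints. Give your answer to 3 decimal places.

Midpoints: 25, 35, 45, 55, 65
n = 78, Σfm = 3470, mean = 44.4872
Σfm² = 167750
Σf(m − x̄)² = Σfm² − (Σfm)²/n = 167750 − 3470²/78 = 13379.4872
Population variance = 13379.4872 / 78 = 171.5319

171.532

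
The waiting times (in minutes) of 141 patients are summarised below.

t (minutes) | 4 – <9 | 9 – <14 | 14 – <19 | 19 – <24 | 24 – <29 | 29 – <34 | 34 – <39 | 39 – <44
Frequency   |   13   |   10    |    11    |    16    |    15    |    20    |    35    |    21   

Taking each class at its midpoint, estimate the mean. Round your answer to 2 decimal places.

27.67

Midpoints: 6.5, 11.5, 16.5, 21.5, 26.5, 31.5, 36.5, 41.5
Σfm = 13×6.5 + 10×11.5 + 11×16.5 + 16×21.5 + 15×26.5 + 20×31.5 + 35×36.5 + 21×41.5 = 3901.5
n = Σf = 141
Mean = 3901.5 / 141 = 27.6702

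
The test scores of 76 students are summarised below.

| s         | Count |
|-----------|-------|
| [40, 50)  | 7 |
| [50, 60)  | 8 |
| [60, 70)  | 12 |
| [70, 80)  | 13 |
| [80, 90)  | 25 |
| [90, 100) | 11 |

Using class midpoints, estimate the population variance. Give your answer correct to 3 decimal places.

231.510

Midpoints: 45, 55, 65, 75, 85, 95
n = 76, Σfm = 5680, mean = 74.7368
Σfm² = 442100
Σf(m − x̄)² = Σfm² − (Σfm)²/n = 442100 − 5680²/76 = 17594.7368
Population variance = 17594.7368 / 76 = 231.5097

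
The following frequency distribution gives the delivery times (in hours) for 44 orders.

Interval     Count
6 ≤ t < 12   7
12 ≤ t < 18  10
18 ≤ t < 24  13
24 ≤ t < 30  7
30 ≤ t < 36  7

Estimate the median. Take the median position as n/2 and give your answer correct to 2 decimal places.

20.31

Cumulative frequencies: 7, 17, 30, 37, 44
n = 44; position = n/2 = 22.
This falls in the class 18 ≤ t < 24: L = 18, F = 17, f = 13, h = 6.
Median ≈ 18 + ((22 − 17) / 13) × 6 = 20.3077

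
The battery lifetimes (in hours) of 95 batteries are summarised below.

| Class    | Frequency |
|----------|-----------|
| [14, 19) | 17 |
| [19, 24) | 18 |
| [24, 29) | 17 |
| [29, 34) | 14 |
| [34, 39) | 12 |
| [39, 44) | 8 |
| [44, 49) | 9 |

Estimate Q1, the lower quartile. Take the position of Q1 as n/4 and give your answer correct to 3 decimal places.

20.875

Cumulative frequencies: 17, 35, 52, 66, 78, 86, 95
n = 95; position = n/4 = 23.75.
This falls in the class [19, 24): L = 19, F = 17, f = 18, h = 5.
Lower quartile ≈ 19 + ((23.75 − 17) / 18) × 5 = 20.8750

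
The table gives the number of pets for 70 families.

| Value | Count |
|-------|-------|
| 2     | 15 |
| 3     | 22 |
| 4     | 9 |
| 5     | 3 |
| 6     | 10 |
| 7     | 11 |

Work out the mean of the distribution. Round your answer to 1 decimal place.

Values: 2, 3, 4, 5, 6, 7
Σfx = 15×2 + 22×3 + 9×4 + 3×5 + 10×6 + 11×7 = 284
n = Σf = 70
Mean = 284 / 70 = 4.0571

4.1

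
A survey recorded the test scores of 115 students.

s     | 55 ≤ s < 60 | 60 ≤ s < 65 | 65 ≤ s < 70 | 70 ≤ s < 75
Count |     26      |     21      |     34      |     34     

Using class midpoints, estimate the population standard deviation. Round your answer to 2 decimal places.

5.63

Midpoints: 57.5, 62.5, 67.5, 72.5
n = 115, Σfm = 7567.5, mean = 65.8043
Σfm² = 501618.75
Σf(m − x̄)² = Σfm² − (Σfm)²/n = 501618.75 − 7567.5²/115 = 3644.3478
Population variance = 3644.3478 / 115 = 31.6900
Standard deviation = √31.6900 = 5.6294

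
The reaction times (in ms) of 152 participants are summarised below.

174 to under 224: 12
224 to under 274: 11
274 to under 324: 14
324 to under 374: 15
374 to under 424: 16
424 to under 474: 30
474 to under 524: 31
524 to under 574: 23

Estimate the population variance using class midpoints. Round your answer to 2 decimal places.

Midpoints: 199, 249, 299, 349, 399, 449, 499, 549
n = 152, Σfm = 62498, mean = 411.1711
Σfm² = 27482352
Σf(m − x̄)² = Σfm² − (Σfm)²/n = 27482352 − 62498²/152 = 1784983.5526
Population variance = 1784983.5526 / 152 = 11743.3128

11743.31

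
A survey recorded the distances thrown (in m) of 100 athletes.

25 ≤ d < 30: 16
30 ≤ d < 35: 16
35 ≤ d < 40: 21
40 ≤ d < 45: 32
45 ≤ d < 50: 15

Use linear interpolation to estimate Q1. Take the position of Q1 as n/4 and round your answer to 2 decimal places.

32.81

Cumulative frequencies: 16, 32, 53, 85, 100
n = 100; position = n/4 = 25.
This falls in the class 30 ≤ d < 35: L = 30, F = 16, f = 16, h = 5.
Lower quartile ≈ 30 + ((25 − 16) / 16) × 5 = 32.8125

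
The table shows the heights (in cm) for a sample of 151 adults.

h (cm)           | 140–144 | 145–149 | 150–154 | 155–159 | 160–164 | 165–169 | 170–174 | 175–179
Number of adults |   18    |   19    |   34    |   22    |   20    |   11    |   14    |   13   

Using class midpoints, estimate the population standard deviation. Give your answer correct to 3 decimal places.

10.527

Midpoints: 142, 147, 152, 157, 162, 167, 172, 177
n = 151, Σfm = 23757, mean = 157.3311
Σfm² = 3754449
Σf(m − x̄)² = Σfm² − (Σfm)²/n = 3754449 − 23757²/151 = 16733.4437
Population variance = 16733.4437 / 151 = 110.8175
Standard deviation = √110.8175 = 10.5270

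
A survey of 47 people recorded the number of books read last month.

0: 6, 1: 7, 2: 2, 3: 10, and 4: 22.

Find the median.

3

Cumulative frequencies: 6, 13, 15, 25, 47
n = 47, so the median is the value in position (n+1)/2 = 24.
Position 24 falls at value 3.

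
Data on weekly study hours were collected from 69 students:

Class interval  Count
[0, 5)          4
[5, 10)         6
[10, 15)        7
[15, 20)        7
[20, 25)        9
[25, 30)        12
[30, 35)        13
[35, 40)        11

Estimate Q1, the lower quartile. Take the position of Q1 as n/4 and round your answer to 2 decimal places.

15.18

Cumulative frequencies: 4, 10, 17, 24, 33, 45, 58, 69
n = 69; position = n/4 = 17.25.
This falls in the class [15, 20): L = 15, F = 17, f = 7, h = 5.
Lower quartile ≈ 15 + ((17.25 − 17) / 7) × 5 = 15.1786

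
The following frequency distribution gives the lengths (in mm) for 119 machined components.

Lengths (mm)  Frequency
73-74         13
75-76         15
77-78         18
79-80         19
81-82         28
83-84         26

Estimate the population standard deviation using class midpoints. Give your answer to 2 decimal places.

3.31

Midpoints: 73.5, 75.5, 77.5, 79.5, 81.5, 83.5
n = 119, Σfm = 9446.5, mean = 79.3824
Σfm² = 751191.75
Σf(m − x̄)² = Σfm² − (Σfm)²/n = 751191.75 − 9446.5²/119 = 1306.3529
Population variance = 1306.3529 / 119 = 10.9778
Standard deviation = √10.9778 = 3.3133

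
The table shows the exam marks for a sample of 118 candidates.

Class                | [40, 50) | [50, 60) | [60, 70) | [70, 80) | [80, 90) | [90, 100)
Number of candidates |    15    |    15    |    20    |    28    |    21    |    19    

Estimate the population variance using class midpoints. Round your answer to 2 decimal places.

255.10

Midpoints: 45, 55, 65, 75, 85, 95
n = 118, Σfm = 8490, mean = 71.9492
Σfm² = 640950
Σf(m − x̄)² = Σfm² − (Σfm)²/n = 640950 − 8490²/118 = 30101.6949
Population variance = 30101.6949 / 118 = 255.0991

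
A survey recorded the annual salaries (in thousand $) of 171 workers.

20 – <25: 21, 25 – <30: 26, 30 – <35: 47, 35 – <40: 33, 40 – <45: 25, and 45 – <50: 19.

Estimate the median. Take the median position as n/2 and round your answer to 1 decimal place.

34.1

Cumulative frequencies: 21, 47, 94, 127, 152, 171
n = 171; position = n/2 = 85.5.
This falls in the class 30 – <35: L = 30, F = 47, f = 47, h = 5.
Median ≈ 30 + ((85.5 − 47) / 47) × 5 = 34.0957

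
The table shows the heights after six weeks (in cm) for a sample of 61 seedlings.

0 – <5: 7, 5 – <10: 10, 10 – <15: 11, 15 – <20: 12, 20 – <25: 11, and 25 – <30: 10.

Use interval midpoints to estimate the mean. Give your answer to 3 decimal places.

15.779

Midpoints: 2.5, 7.5, 12.5, 17.5, 22.5, 27.5
Σfm = 7×2.5 + 10×7.5 + 11×12.5 + 12×17.5 + 11×22.5 + 10×27.5 = 962.5
n = Σf = 61
Mean = 962.5 / 61 = 15.7787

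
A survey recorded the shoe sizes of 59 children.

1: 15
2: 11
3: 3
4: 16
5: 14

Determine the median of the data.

Cumulative frequencies: 15, 26, 29, 45, 59
n = 59, so the median is the value in position (n+1)/2 = 30.
Position 30 falls at value 4.

4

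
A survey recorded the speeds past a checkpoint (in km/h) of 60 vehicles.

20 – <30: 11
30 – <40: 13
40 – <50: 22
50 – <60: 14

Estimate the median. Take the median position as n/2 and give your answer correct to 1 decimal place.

42.7

Cumulative frequencies: 11, 24, 46, 60
n = 60; position = n/2 = 30.
This falls in the class 40 – <50: L = 40, F = 24, f = 22, h = 10.
Median ≈ 40 + ((30 − 24) / 22) × 10 = 42.7273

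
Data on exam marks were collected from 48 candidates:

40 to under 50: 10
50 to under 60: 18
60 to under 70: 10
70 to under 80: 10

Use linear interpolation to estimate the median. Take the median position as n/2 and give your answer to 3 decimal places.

Cumulative frequencies: 10, 28, 38, 48
n = 48; position = n/2 = 24.
This falls in the class 50 to under 60: L = 50, F = 10, f = 18, h = 10.
Median ≈ 50 + ((24 − 10) / 18) × 10 = 57.7778

57.778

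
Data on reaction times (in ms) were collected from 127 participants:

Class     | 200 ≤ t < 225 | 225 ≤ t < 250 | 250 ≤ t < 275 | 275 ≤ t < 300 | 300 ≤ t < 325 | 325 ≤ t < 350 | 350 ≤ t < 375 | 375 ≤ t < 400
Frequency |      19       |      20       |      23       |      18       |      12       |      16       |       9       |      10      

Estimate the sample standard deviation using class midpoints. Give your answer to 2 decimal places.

54.11

Midpoints: 212.5, 237.5, 262.5, 287.5, 312.5, 337.5, 362.5, 387.5
n = 127, Σfm = 36287.5, mean = 285.7283
Σfm² = 10737343.75
Σf(m − x̄)² = Σfm² − (Σfm)²/n = 10737343.75 − 36287.5²/127 = 368976.3780
Sample variance = 368976.3780 / 126 = 2928.3840
Standard deviation = √2928.3840 = 54.1145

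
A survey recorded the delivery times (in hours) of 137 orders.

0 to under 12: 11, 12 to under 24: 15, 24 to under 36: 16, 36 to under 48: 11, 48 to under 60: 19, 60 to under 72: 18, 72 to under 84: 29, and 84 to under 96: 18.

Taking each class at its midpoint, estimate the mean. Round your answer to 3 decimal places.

Midpoints: 6, 18, 30, 42, 54, 66, 78, 90
Σfm = 11×6 + 15×18 + 16×30 + 11×42 + 19×54 + 18×66 + 29×78 + 18×90 = 7374
n = Σf = 137
Mean = 7374 / 137 = 53.8248

53.825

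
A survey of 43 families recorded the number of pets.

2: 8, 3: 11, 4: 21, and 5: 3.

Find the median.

Cumulative frequencies: 8, 19, 40, 43
n = 43, so the median is the value in position (n+1)/2 = 22.
Position 22 falls at value 4.

4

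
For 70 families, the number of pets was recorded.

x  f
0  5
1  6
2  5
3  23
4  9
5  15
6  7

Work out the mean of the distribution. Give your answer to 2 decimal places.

Values: 0, 1, 2, 3, 4, 5, 6
Σfx = 5×0 + 6×1 + 5×2 + 23×3 + 9×4 + 15×5 + 7×6 = 238
n = Σf = 70
Mean = 238 / 70 = 3.4000

3.40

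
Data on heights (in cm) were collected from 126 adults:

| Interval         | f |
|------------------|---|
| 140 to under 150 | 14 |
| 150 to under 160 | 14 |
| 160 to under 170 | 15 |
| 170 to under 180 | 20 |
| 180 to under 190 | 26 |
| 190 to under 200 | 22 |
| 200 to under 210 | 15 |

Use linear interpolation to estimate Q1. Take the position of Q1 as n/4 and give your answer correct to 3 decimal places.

162.333

Cumulative frequencies: 14, 28, 43, 63, 89, 111, 126
n = 126; position = n/4 = 31.5.
This falls in the class 160 to under 170: L = 160, F = 28, f = 15, h = 10.
Lower quartile ≈ 160 + ((31.5 − 28) / 15) × 10 = 162.3333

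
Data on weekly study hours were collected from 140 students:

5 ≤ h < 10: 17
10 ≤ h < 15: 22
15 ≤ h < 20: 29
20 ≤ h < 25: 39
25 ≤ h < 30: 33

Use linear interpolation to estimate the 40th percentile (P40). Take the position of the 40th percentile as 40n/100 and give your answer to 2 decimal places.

Cumulative frequencies: 17, 39, 68, 107, 140
n = 140; position = 40n/100 = 56.
This falls in the class 15 ≤ h < 20: L = 15, F = 39, f = 29, h = 5.
40th percentile ≈ 15 + ((56 − 39) / 29) × 5 = 17.9310

17.93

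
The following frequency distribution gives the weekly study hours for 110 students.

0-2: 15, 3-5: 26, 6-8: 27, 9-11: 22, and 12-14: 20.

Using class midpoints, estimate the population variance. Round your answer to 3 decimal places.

15.355

Midpoints: 1, 4, 7, 10, 13
n = 110, Σfm = 788, mean = 7.1636
Σfm² = 7334
Σf(m − x̄)² = Σfm² − (Σfm)²/n = 7334 − 788²/110 = 1689.0545
Population variance = 1689.0545 / 110 = 15.3550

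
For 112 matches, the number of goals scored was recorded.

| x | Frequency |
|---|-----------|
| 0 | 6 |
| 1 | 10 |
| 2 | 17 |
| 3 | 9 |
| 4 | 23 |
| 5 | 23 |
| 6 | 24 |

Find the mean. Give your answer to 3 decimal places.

3.768

Values: 0, 1, 2, 3, 4, 5, 6
Σfx = 6×0 + 10×1 + 17×2 + 9×3 + 23×4 + 23×5 + 24×6 = 422
n = Σf = 112
Mean = 422 / 112 = 3.7679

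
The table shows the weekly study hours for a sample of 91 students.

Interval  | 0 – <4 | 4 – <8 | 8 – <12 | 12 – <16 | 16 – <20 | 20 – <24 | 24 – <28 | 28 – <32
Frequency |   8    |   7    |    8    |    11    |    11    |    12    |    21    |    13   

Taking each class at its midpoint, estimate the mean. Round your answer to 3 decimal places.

18.571

Midpoints: 2, 6, 10, 14, 18, 22, 26, 30
Σfm = 8×2 + 7×6 + 8×10 + 11×14 + 11×18 + 12×22 + 21×26 + 13×30 = 1690
n = Σf = 91
Mean = 1690 / 91 = 18.5714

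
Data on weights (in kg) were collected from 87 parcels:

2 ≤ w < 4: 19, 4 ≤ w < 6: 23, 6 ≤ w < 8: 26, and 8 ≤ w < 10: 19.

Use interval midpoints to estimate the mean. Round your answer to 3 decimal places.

6.034

Midpoints: 3, 5, 7, 9
Σfm = 19×3 + 23×5 + 26×7 + 19×9 = 525
n = Σf = 87
Mean = 525 / 87 = 6.0345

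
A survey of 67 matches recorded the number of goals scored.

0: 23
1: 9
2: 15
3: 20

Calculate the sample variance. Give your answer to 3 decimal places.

Values: 0, 1, 2, 3
n = 67, Σfx = 99, mean = 1.4776
Σfx² = 249
Σf(x − x̄)² = Σfx² − (Σfx)²/n = 249 − 99²/67 = 102.7164
Sample variance = 102.7164 / 66 = 1.5563

1.556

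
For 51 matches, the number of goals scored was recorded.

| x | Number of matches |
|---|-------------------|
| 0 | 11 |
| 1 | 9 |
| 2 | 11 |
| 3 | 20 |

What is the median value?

2

Cumulative frequencies: 11, 20, 31, 51
n = 51, so the median is the value in position (n+1)/2 = 26.
Position 26 falls at value 2.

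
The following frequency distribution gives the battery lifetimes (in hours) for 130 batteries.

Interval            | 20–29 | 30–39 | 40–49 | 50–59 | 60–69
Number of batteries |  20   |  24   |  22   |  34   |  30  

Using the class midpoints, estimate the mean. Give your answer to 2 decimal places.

Midpoints: 24.5, 34.5, 44.5, 54.5, 64.5
Σfm = 20×24.5 + 24×34.5 + 22×44.5 + 34×54.5 + 30×64.5 = 6085
n = Σf = 130
Mean = 6085 / 130 = 46.8077

46.81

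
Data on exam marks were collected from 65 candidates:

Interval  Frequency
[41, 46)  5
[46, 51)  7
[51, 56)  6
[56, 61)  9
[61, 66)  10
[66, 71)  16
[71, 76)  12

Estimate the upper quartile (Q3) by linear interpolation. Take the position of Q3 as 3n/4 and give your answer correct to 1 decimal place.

69.7

Cumulative frequencies: 5, 12, 18, 27, 37, 53, 65
n = 65; position = 3n/4 = 48.75.
This falls in the class [66, 71): L = 66, F = 37, f = 16, h = 5.
Upper quartile ≈ 66 + ((48.75 − 37) / 16) × 5 = 69.6719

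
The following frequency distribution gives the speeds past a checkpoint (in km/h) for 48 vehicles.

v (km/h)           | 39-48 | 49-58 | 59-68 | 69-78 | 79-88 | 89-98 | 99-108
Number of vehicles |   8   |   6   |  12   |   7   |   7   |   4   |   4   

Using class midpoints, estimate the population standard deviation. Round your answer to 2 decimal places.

18.13

Midpoints: 43.5, 53.5, 63.5, 73.5, 83.5, 93.5, 103.5
n = 48, Σfm = 3318, mean = 69.1250
Σfm² = 245138
Σf(m − x̄)² = Σfm² − (Σfm)²/n = 245138 − 3318²/48 = 15781.2500
Population variance = 15781.2500 / 48 = 328.7760
Standard deviation = √328.7760 = 18.1322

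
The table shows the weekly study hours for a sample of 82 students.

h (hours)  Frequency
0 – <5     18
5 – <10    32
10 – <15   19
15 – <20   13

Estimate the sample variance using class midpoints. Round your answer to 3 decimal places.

24.725

Midpoints: 2.5, 7.5, 12.5, 17.5
n = 82, Σfm = 750, mean = 9.1463
Σfm² = 8862.5
Σf(m − x̄)² = Σfm² − (Σfm)²/n = 8862.5 − 750²/82 = 2002.7439
Sample variance = 2002.7439 / 81 = 24.7252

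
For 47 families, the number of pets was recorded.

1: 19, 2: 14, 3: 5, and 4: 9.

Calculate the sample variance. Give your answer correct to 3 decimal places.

Values: 1, 2, 3, 4
n = 47, Σfx = 98, mean = 2.0851
Σfx² = 264
Σf(x − x̄)² = Σfx² − (Σfx)²/n = 264 − 98²/47 = 59.6596
Sample variance = 59.6596 / 46 = 1.2969

1.297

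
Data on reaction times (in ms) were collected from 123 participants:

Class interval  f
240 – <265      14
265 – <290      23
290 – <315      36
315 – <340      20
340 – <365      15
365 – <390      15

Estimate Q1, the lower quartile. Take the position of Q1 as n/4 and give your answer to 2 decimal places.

Cumulative frequencies: 14, 37, 73, 93, 108, 123
n = 123; position = n/4 = 30.75.
This falls in the class 265 – <290: L = 265, F = 14, f = 23, h = 25.
Lower quartile ≈ 265 + ((30.75 − 14) / 23) × 25 = 283.2065

283.21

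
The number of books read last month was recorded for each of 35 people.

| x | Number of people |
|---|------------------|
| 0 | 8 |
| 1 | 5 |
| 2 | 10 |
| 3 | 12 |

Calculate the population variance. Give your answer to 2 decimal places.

Values: 0, 1, 2, 3
n = 35, Σfx = 61, mean = 1.7429
Σfx² = 153
Σf(x − x̄)² = Σfx² − (Σfx)²/n = 153 − 61²/35 = 46.6857
Population variance = 46.6857 / 35 = 1.3339

1.33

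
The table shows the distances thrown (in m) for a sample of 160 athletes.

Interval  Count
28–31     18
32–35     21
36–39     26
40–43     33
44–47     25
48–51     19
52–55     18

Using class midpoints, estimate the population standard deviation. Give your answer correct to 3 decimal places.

Midpoints: 29.5, 33.5, 37.5, 41.5, 45.5, 49.5, 53.5
n = 160, Σfm = 6620, mean = 41.3750
Σfm² = 282460
Σf(m − x̄)² = Σfm² − (Σfm)²/n = 282460 − 6620²/160 = 8557.5000
Population variance = 8557.5000 / 160 = 53.4844
Standard deviation = √53.4844 = 7.3133

7.313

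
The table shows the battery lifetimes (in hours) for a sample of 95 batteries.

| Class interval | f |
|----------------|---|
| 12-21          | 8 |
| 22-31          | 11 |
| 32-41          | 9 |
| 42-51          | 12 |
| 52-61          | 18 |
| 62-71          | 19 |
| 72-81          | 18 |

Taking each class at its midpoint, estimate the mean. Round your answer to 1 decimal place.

Midpoints: 16.5, 26.5, 36.5, 46.5, 56.5, 66.5, 76.5
Σfm = 8×16.5 + 11×26.5 + 9×36.5 + 12×46.5 + 18×56.5 + 19×66.5 + 18×76.5 = 4967.5
n = Σf = 95
Mean = 4967.5 / 95 = 52.2895

52.3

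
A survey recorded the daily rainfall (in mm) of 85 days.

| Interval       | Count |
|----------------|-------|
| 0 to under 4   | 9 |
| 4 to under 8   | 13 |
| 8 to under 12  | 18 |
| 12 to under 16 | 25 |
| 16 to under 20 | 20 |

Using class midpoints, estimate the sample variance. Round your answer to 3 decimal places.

Midpoints: 2, 6, 10, 14, 18
n = 85, Σfm = 986, mean = 11.6000
Σfm² = 13684
Σf(m − x̄)² = Σfm² − (Σfm)²/n = 13684 − 986²/85 = 2246.4000
Sample variance = 2246.4000 / 84 = 26.7429

26.743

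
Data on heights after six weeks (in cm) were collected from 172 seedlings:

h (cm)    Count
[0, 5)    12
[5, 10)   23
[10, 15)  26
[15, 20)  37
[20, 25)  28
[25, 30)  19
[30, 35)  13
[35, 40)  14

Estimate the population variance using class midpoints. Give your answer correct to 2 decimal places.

95.16

Midpoints: 2.5, 7.5, 12.5, 17.5, 22.5, 27.5, 32.5, 37.5
n = 172, Σfm = 3275, mean = 19.0407
Σfm² = 78725
Σf(m − x̄)² = Σfm² − (Σfm)²/n = 78725 − 3275²/172 = 16366.7151
Population variance = 16366.7151 / 172 = 95.1553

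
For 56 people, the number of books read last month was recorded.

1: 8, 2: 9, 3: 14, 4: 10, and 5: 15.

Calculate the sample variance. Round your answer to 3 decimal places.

1.945

Values: 1, 2, 3, 4, 5
n = 56, Σfx = 183, mean = 3.2679
Σfx² = 705
Σf(x − x̄)² = Σfx² − (Σfx)²/n = 705 − 183²/56 = 106.9821
Sample variance = 106.9821 / 55 = 1.9451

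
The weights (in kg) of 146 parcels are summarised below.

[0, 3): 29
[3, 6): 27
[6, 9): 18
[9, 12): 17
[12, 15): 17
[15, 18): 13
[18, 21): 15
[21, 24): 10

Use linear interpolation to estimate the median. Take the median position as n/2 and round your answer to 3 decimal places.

Cumulative frequencies: 29, 56, 74, 91, 108, 121, 136, 146
n = 146; position = n/2 = 73.
This falls in the class [6, 9): L = 6, F = 56, f = 18, h = 3.
Median ≈ 6 + ((73 − 56) / 18) × 3 = 8.8333

8.833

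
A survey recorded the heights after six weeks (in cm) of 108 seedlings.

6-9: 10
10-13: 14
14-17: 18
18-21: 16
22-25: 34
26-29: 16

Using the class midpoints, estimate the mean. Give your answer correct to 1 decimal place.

19.1

Midpoints: 7.5, 11.5, 15.5, 19.5, 23.5, 27.5
Σfm = 10×7.5 + 14×11.5 + 18×15.5 + 16×19.5 + 34×23.5 + 16×27.5 = 2066
n = Σf = 108
Mean = 2066 / 108 = 19.1296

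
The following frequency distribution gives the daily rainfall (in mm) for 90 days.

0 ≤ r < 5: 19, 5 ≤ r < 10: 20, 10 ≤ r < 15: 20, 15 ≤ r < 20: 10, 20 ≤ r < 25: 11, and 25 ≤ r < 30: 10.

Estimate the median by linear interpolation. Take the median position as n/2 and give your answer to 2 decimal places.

11.50

Cumulative frequencies: 19, 39, 59, 69, 80, 90
n = 90; position = n/2 = 45.
This falls in the class 10 ≤ r < 15: L = 10, F = 39, f = 20, h = 5.
Median ≈ 10 + ((45 − 39) / 20) × 5 = 11.5000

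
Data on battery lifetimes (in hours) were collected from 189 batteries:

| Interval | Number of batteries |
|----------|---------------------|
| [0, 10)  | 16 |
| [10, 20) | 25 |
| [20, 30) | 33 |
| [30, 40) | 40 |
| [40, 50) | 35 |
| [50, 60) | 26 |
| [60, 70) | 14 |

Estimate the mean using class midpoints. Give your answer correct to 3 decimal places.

Midpoints: 5, 15, 25, 35, 45, 55, 65
Σfm = 16×5 + 25×15 + 33×25 + 40×35 + 35×45 + 26×55 + 14×65 = 6595
n = Σf = 189
Mean = 6595 / 189 = 34.8942

34.894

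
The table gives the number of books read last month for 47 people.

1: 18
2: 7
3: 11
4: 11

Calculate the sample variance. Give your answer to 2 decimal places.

Values: 1, 2, 3, 4
n = 47, Σfx = 109, mean = 2.3191
Σfx² = 321
Σf(x − x̄)² = Σfx² − (Σfx)²/n = 321 − 109²/47 = 68.2128
Sample variance = 68.2128 / 46 = 1.4829

1.48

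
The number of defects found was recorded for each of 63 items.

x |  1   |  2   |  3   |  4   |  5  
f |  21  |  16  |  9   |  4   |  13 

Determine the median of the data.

2

Cumulative frequencies: 21, 37, 46, 50, 63
n = 63, so the median is the value in position (n+1)/2 = 32.
Position 32 falls at value 2.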